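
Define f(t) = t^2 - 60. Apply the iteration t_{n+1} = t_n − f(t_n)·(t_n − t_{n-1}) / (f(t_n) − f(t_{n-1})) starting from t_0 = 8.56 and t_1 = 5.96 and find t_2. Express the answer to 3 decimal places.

7.646

f(8.56) = 13.27360, f(5.96) = -24.47840
t_2 = 5.96000 − (-24.47840)·(5.96000 − 8.56000) / (-24.47840 − 13.27360) = 5.96000 − (63.64384)/(-37.75200) = 7.64584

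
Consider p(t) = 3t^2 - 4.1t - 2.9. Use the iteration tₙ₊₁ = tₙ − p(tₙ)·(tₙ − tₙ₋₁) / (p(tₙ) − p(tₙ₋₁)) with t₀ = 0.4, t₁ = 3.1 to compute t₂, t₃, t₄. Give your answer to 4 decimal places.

1.0344, 1.5078, 2.1491

p(0.4) = -4.060000, p(3.1) = 13.220000
t₂ = 3.100000 − 13.220000·(3.100000 − 0.400000) / (13.220000 − (-4.060000)) = 3.100000 − (35.694000)/(17.280000) = 1.034375
p(1.034375) = -3.931143
t₃ = 1.034375 − (-3.931143)·(1.034375 − 3.100000) / (-3.931143 − 13.220000) = 1.034375 − (8.120266)/(-17.151143) = 1.507828
p(1.507828) = -2.261457
t₄ = 1.507828 − (-2.261457)·(1.507828 − 1.034375) / (-2.261457 − (-3.931143)) = 1.507828 − (-1.070695)/(1.669685) = 2.149084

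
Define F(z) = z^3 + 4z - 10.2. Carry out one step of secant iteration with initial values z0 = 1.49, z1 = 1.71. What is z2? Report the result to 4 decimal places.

1.5697

F(1.49) = -0.932051, F(1.71) = 1.640211
z2 = 1.710000 − 1.640211·(1.710000 − 1.490000) / (1.640211 − (-0.932051)) = 1.710000 − (0.360846)/(2.572262) = 1.569716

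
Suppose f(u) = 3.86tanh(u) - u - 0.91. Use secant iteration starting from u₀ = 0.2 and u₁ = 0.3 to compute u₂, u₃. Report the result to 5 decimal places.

0.33257, 0.33424

f(0.2) = -0.3481313, f(0.3) = -0.0855333
u₂ = 0.3000000 − (-0.0855333)·(0.3000000 − 0.2000000) / (-0.0855333 − (-0.3481313)) = 0.3000000 − (-0.0085533)/(0.2625979) = 0.3325720
f(0.3325720) = -0.0041685
u₃ = 0.3325720 − (-0.0041685)·(0.3325720 − 0.3000000) / (-0.0041685 − (-0.0855333)) = 0.3325720 − (-0.0001358)/(0.0813648) = 0.3342407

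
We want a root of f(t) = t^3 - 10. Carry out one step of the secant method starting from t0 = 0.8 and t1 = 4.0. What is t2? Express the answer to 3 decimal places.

f(0.8) = -9.48800, f(4.0) = 54.00000
t2 = 4.00000 − 54.00000·(4.00000 − 0.80000) / (54.00000 − (-9.48800)) = 4.00000 − (172.80000)/(63.48800) = 1.27823

1.278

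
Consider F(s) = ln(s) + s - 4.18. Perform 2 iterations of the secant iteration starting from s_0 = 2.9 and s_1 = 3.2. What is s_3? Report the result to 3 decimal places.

F(2.9) = -0.21529, F(3.2) = 0.18315
s_2 = 3.20000 − 0.18315·(3.20000 − 2.90000) / (0.18315 − (-0.21529)) = 3.20000 − (0.05495)/(0.39844) = 3.06210
F(3.06210) = 0.00120
s_3 = 3.06210 − 0.00120·(3.06210 − 3.20000) / (0.00120 − 0.18315) = 3.06210 − (-0.00017)/(-0.18195) = 3.06119

3.061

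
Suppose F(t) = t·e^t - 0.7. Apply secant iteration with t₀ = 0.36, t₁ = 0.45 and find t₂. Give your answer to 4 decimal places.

0.4473

F(0.36) = -0.184001, F(0.45) = 0.005740
t₂ = 0.450000 − 0.005740·(0.450000 − 0.360000) / (0.005740 − (-0.184001)) = 0.450000 − (0.000517)/(0.189742) = 0.447277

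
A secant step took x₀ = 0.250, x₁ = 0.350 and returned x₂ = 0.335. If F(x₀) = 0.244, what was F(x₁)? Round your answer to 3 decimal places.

The secant line through (0.250, 0.244) and (0.350, F(x₁)) crosses zero at x₂ = 0.335.
So (0.250, 0.244), (0.350, F(x₁)), (0.335, 0) are collinear:
F(x₁) = 0.244 · (0.350 − 0.335) / (0.250 − 0.335) = 0.244 · (0.01500)/(-0.08500) = -0.04306

-0.043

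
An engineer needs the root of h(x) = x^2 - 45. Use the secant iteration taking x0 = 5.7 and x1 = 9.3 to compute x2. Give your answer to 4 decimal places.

6.5340

h(5.7) = -12.510000, h(9.3) = 41.490000
x2 = 9.300000 − 41.490000·(9.300000 − 5.700000) / (41.490000 − (-12.510000)) = 9.300000 − (149.364000)/(54.000000) = 6.534000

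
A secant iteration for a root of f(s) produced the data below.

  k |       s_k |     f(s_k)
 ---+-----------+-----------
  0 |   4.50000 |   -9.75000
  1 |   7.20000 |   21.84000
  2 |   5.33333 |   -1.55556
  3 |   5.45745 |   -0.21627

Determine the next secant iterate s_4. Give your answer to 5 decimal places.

5.47749

s_4 = 5.45745 − (-0.21627)·(5.45745 − 5.33333) / (-0.21627 − (-1.55556))
   = 5.45745 − (-0.0268434)/(1.3392900) = 5.4774930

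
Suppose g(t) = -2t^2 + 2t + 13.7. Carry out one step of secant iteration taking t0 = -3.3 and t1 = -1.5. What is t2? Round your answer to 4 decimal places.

-2.0345

g(-3.3) = -14.680000, g(-1.5) = 6.200000
t2 = -1.500000 − 6.200000·(-1.500000 − (-3.300000)) / (6.200000 − (-14.680000)) = -1.500000 − (11.160000)/(20.880000) = -2.034483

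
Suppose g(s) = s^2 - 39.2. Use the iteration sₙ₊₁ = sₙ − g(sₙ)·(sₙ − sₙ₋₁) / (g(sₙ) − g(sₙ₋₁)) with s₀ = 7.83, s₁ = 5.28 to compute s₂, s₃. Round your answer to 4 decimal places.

g(7.83) = 22.108900, g(5.28) = -11.321600
s₂ = 5.280000 − (-11.321600)·(5.280000 − 7.830000) / (-11.321600 − 22.108900) = 5.280000 − (28.870080)/(-33.430500) = 6.143585
g(6.143585) = -1.456363
s₃ = 6.143585 − (-1.456363)·(6.143585 − 5.280000) / (-1.456363 − (-11.321600)) = 6.143585 − (-1.257693)/(9.865237) = 6.271072

6.1436, 6.2711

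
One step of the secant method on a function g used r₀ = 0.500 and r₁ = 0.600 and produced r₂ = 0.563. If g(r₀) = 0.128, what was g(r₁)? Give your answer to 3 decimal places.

-0.075

The secant line through (0.500, 0.128) and (0.600, g(r₁)) crosses zero at r₂ = 0.563.
So (0.500, 0.128), (0.600, g(r₁)), (0.563, 0) are collinear:
g(r₁) = 0.128 · (0.600 − 0.563) / (0.500 − 0.563) = 0.128 · (0.03700)/(-0.06300) = -0.07517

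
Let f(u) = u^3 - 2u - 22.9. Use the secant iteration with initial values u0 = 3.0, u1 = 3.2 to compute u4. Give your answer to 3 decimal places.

f(3.0) = -1.90000, f(3.2) = 3.46800
u2 = 3.20000 − 3.46800·(3.20000 − 3.00000) / (3.46800 − (-1.90000)) = 3.20000 − (0.69360)/(5.36800) = 3.07079
f(3.07079) = -0.08480
u3 = 3.07079 − (-0.08480)·(3.07079 − 3.20000) / (-0.08480 − 3.46800) = 3.07079 − (0.01096)/(-3.55280) = 3.07387
f(3.07387) = -0.00363
u4 = 3.07387 − (-0.00363)·(3.07387 − 3.07079) / (-0.00363 − (-0.08480)) = 3.07387 − (-0.00001)/(0.08116) = 3.07401

3.074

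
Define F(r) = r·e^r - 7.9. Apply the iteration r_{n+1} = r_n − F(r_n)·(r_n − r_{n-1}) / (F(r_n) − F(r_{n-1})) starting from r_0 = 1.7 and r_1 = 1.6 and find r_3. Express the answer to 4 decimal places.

1.5981

F(1.7) = 1.405711, F(1.6) = 0.024852
r_2 = 1.600000 − 0.024852·(1.600000 − 1.700000) / (0.024852 − 1.405711) = 1.600000 − (-0.002485)/(-1.380859) = 1.598200
F(1.598200) = 0.001704
r_3 = 1.598200 − 0.001704·(1.598200 − 1.600000) / (0.001704 − 0.024852) = 1.598200 − (-0.000003)/(-0.023148) = 1.598068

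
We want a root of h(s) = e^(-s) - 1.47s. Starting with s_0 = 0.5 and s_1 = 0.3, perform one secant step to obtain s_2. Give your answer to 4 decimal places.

h(0.5) = -0.128469, h(0.3) = 0.299818
s_2 = 0.300000 − 0.299818·(0.300000 − 0.500000) / (0.299818 − (-0.128469)) = 0.300000 − (-0.059964)/(0.428288) = 0.440008

0.4400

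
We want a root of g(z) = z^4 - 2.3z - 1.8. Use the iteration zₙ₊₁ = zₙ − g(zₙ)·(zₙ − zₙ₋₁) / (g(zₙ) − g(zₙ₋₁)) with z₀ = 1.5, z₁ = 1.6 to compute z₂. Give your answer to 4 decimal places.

g(1.5) = -0.187500, g(1.6) = 1.073600
z₂ = 1.600000 − 1.073600·(1.600000 − 1.500000) / (1.073600 − (-0.187500)) = 1.600000 − (0.107360)/(1.261100) = 1.514868

1.5149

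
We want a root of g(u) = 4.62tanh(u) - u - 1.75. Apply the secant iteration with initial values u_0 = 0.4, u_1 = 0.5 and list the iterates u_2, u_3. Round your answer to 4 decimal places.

g(0.4) = -0.394636, g(0.5) = -0.115019
u_2 = 0.500000 − (-0.115019)·(0.500000 − 0.400000) / (-0.115019 − (-0.394636)) = 0.500000 − (-0.011502)/(0.279617) = 0.541134
g(0.541134) = -0.009565
u_3 = 0.541134 − (-0.009565)·(0.541134 − 0.500000) / (-0.009565 − (-0.115019)) = 0.541134 − (-0.000393)/(0.105454) = 0.544865

0.5411, 0.5449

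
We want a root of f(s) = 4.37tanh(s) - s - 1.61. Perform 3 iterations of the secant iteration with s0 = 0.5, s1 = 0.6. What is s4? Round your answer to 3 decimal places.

f(0.5) = -0.09055, f(0.6) = 0.13691
s2 = 0.60000 − 0.13691·(0.60000 − 0.50000) / (0.13691 − (-0.09055)) = 0.60000 − (0.01369)/(0.22745) = 0.53981
f(0.53981) = 0.00392
s3 = 0.53981 − 0.00392·(0.53981 − 0.60000) / (0.00392 − 0.13691) = 0.53981 − (-0.00024)/(-0.13299) = 0.53804
f(0.53804) = -0.00018
s4 = 0.53804 − (-0.00018)·(0.53804 − 0.53981) / (-0.00018 − 0.00392) = 0.53804 − (0.00000)/(-0.00410) = 0.53811

0.538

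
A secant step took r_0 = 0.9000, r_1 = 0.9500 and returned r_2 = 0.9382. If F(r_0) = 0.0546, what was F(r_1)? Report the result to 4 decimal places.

-0.0169

The secant line through (0.9000, 0.0546) and (0.9500, F(r_1)) crosses zero at r_2 = 0.9382.
So (0.9000, 0.0546), (0.9500, F(r_1)), (0.9382, 0) are collinear:
F(r_1) = 0.0546 · (0.9500 − 0.9382) / (0.9000 − 0.9382) = 0.0546 · (0.011800)/(-0.038200) = -0.016866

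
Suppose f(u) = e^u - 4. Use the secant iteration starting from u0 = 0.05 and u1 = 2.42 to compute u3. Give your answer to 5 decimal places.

f(0.05) = -2.9487289, f(2.42) = 7.2458593
u2 = 2.4200000 − 7.2458593·(2.4200000 − 0.0500000) / (7.2458593 − (-2.9487289)) = 2.4200000 − (17.1726866)/(10.1945882) = 0.7355095
f(0.7355095) = -1.9134551
u3 = 0.7355095 − (-1.9134551)·(0.7355095 − 2.4200000) / (-1.9134551 − 7.2458593) = 0.7355095 − (3.2231969)/(-9.1593144) = 1.0874133

1.08741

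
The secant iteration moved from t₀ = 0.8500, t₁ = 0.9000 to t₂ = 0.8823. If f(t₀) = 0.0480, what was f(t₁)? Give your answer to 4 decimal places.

-0.0263

The secant line through (0.8500, 0.0480) and (0.9000, f(t₁)) crosses zero at t₂ = 0.8823.
So (0.8500, 0.0480), (0.9000, f(t₁)), (0.8823, 0) are collinear:
f(t₁) = 0.0480 · (0.9000 − 0.8823) / (0.8500 − 0.8823) = 0.0480 · (0.017700)/(-0.032300) = -0.026303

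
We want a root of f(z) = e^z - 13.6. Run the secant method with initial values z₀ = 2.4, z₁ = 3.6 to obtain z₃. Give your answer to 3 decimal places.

f(2.4) = -2.57682, f(3.6) = 22.99823
z₂ = 3.60000 − 22.99823·(3.60000 − 2.40000) / (22.99823 − (-2.57682)) = 3.60000 − (27.59788)/(25.57506) = 2.52091
f(2.52091) = -1.16013
z₃ = 2.52091 − (-1.16013)·(2.52091 − 3.60000) / (-1.16013 − 22.99823) = 2.52091 − (1.25189)/(-24.15837) = 2.57273

2.573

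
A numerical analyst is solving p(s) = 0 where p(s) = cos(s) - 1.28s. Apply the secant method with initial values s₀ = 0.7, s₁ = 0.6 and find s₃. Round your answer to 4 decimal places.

p(0.7) = -0.131158, p(0.6) = 0.057336
s₂ = 0.600000 − 0.057336·(0.600000 − 0.700000) / (0.057336 − (-0.131158)) = 0.600000 − (-0.005734)/(0.188493) = 0.630418
p(0.630418) = 0.000846
s₃ = 0.630418 − 0.000846·(0.630418 − 0.600000) / (0.000846 − 0.057336) = 0.630418 − (0.000026)/(-0.056489) = 0.630874

0.6309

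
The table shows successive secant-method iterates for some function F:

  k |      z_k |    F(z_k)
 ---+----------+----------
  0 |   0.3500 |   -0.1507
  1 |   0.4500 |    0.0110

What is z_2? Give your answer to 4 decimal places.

z_2 = 0.4500 − 0.0110·(0.4500 − 0.3500) / (0.0110 − (-0.1507))
   = 0.4500 − (0.001100)/(0.161700) = 0.443197

0.4432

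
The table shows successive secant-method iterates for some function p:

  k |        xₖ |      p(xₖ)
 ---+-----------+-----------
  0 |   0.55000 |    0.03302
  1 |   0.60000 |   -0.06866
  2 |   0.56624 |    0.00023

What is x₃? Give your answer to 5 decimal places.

0.56635

x₃ = 0.56624 − 0.00023·(0.56624 − 0.60000) / (0.00023 − (-0.06866))
   = 0.56624 − (-0.0000078)/(0.0688900) = 0.5663527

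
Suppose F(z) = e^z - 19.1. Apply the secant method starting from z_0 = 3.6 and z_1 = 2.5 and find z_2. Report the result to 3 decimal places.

2.812

F(3.6) = 17.49823, F(2.5) = -6.91751
z_2 = 2.50000 − (-6.91751)·(2.50000 − 3.60000) / (-6.91751 − 17.49823) = 2.50000 − (7.60926)/(-24.41574) = 2.81165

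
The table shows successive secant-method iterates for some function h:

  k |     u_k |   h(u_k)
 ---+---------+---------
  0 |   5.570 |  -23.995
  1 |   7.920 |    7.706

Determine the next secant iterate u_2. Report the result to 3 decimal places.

7.349

u_2 = 7.920 − 7.706·(7.920 − 5.570) / (7.706 − (-23.995))
   = 7.920 − (18.10910)/(31.70100) = 7.34875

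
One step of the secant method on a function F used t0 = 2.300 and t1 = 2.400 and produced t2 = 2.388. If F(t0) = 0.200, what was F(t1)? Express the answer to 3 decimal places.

The secant line through (2.300, 0.200) and (2.400, F(t1)) crosses zero at t2 = 2.388.
So (2.300, 0.200), (2.400, F(t1)), (2.388, 0) are collinear:
F(t1) = 0.200 · (2.400 − 2.388) / (2.300 − 2.388) = 0.200 · (0.01200)/(-0.08800) = -0.02727

-0.027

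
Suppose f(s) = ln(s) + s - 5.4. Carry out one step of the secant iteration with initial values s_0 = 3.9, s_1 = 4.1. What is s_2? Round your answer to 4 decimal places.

4.0112

f(3.9) = -0.139023, f(4.1) = 0.110987
s_2 = 4.100000 − 0.110987·(4.100000 − 3.900000) / (0.110987 − (-0.139023)) = 4.100000 − (0.022197)/(0.250010) = 4.011214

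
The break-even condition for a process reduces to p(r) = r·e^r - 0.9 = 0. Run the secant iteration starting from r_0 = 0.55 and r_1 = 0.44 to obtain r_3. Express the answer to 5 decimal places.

p(0.55) = 0.0532892, p(0.44) = -0.2168088
r_2 = 0.4400000 − (-0.2168088)·(0.4400000 − 0.5500000) / (-0.2168088 − 0.0532892) = 0.4400000 − (0.0238490)/(-0.2700980) = 0.5282975
p(0.5282975) = -0.0039851
r_3 = 0.5282975 − (-0.0039851)·(0.5282975 − 0.4400000) / (-0.0039851 − (-0.2168088)) = 0.5282975 − (-0.0003519)/(0.2128237) = 0.5299509

0.52995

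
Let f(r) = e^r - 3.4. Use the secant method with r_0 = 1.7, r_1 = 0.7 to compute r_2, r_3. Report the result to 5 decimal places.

1.10063, 1.25968

f(1.7) = 2.0739474, f(0.7) = -1.3862473
r_2 = 0.7000000 − (-1.3862473)·(0.7000000 − 1.7000000) / (-1.3862473 − 2.0739474) = 0.7000000 − (1.3862473)/(-3.4601947) = 1.1006270
f(1.1006270) = -0.3939499
r_3 = 1.1006270 − (-0.3939499)·(1.1006270 − 0.7000000) / (-0.3939499 − (-1.3862473)) = 1.1006270 − (-0.1578269)/(0.9922974) = 1.2596790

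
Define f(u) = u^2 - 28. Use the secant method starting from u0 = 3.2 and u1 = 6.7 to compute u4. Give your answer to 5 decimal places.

5.29254

f(3.2) = -17.7600000, f(6.7) = 16.8900000
u2 = 6.7000000 − 16.8900000·(6.7000000 − 3.2000000) / (16.8900000 − (-17.7600000)) = 6.7000000 − (59.1150000)/(34.6500000) = 4.9939394
f(4.9939394) = -3.0605693
u3 = 4.9939394 − (-3.0605693)·(4.9939394 − 6.7000000) / (-3.0605693 − 16.8900000) = 4.9939394 − (5.2215168)/(-19.9505693) = 5.2556621
f(5.2556621) = -0.3780160
u4 = 5.2556621 − (-0.3780160)·(5.2556621 − 4.9939394) / (-0.3780160 − (-3.0605693)) = 5.2556621 − (-0.0989354)/(2.6825533) = 5.2925431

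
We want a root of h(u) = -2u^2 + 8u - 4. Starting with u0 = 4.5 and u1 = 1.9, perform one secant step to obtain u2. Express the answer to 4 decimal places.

h(4.5) = -8.500000, h(1.9) = 3.980000
u2 = 1.900000 − 3.980000·(1.900000 − 4.500000) / (3.980000 − (-8.500000)) = 1.900000 − (-10.348000)/(12.480000) = 2.729167

2.7292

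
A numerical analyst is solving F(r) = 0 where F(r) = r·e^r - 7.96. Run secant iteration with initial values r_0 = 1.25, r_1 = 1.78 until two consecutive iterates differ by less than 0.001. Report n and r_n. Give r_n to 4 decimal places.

F(1.25) = -3.597071, F(1.78) = 2.595144
r_2 = 1.780000 − 2.595144·(0.530000)/(6.192216) = 1.557878;  |Δ| = 0.222122
F(1.557878) = -0.562051
r_3 = 1.557878 − (-0.562051)·(-0.222122)/(-3.157195) = 1.597421;  |Δ| = 0.039543
F(1.597421) = -0.068304
r_4 = 1.597421 − (-0.068304)·(0.039543)/(0.493746) = 1.602891;  |Δ| = 0.005470
F(1.602891) = 0.002157
r_5 = 1.602891 − 0.002157·(0.005470)/(0.070461) = 1.602724;  |Δ| = 0.000167
|r_5 − r_4| = 0.000167 < 0.001

n = 5, r_n = 1.6027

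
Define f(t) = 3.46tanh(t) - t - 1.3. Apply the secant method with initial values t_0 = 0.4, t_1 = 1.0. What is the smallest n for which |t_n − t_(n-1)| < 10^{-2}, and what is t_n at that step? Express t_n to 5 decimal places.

f(0.4) = -0.3853766, f(1.0) = 0.3351158
t_2 = 1.0000000 − 0.3351158·(0.6000000)/(0.7204924) = 0.7209277;  |Δ| = 0.2790723
f(0.7209277) = 0.1155656
t_3 = 0.7209277 − 0.1155656·(-0.2790723)/(-0.2195502) = 0.5740312;  |Δ| = 0.1468965
f(0.5740312) = -0.0806660
t_4 = 0.5740312 − (-0.0806660)·(-0.1468965)/(-0.1962316) = 0.6344167;  |Δ| = 0.0603855
f(0.6344167) = 0.0069408
t_5 = 0.6344167 − 0.0069408·(0.0603855)/(0.0876067) = 0.6296326;  |Δ| = 0.0047841
|t_5 − t_4| = 0.0047841 < 10^{-2}

n = 5, t_n = 0.62963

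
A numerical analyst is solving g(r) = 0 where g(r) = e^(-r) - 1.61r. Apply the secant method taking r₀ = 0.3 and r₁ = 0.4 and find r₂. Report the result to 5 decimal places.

0.41137

g(0.3) = 0.2578182, g(0.4) = 0.0263200
r₂ = 0.4000000 − 0.0263200·(0.4000000 − 0.3000000) / (0.0263200 − 0.2578182) = 0.4000000 − (0.0026320)/(-0.2314982) = 0.4113694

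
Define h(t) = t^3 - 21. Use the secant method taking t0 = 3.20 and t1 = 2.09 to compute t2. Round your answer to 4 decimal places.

2.6474

h(3.20) = 11.768000, h(2.09) = -11.870671
t2 = 2.090000 − (-11.870671)·(2.090000 − 3.200000) / (-11.870671 − 11.768000) = 2.090000 − (13.176445)/(-23.638671) = 2.647411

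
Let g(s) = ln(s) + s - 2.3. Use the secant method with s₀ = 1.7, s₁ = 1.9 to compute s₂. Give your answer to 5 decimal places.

g(1.7) = -0.0693717, g(1.9) = 0.2418539
s₂ = 1.9000000 − 0.2418539·(1.9000000 − 1.7000000) / (0.2418539 − (-0.0693717)) = 1.9000000 − (0.0483708)/(0.3112256) = 1.7445797

1.74458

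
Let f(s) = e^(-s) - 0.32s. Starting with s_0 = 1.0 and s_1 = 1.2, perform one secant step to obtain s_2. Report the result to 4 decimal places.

f(1.0) = 0.047879, f(1.2) = -0.082806
s_2 = 1.200000 − (-0.082806)·(1.200000 − 1.000000) / (-0.082806 − 0.047879) = 1.200000 − (-0.016561)/(-0.130685) = 1.073274

1.0733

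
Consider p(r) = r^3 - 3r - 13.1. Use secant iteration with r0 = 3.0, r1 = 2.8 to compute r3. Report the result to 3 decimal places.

2.778

p(3.0) = 4.90000, p(2.8) = 0.45200
r2 = 2.80000 − 0.45200·(2.80000 − 3.00000) / (0.45200 − 4.90000) = 2.80000 − (-0.09040)/(-4.44800) = 2.77968
p(2.77968) = 0.03842
r3 = 2.77968 − 0.03842·(2.77968 − 2.80000) / (0.03842 − 0.45200) = 2.77968 − (-0.00078)/(-0.41358) = 2.77779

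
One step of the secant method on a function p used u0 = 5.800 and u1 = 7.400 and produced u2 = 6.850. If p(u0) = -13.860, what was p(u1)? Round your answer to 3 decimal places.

7.260

The secant line through (5.800, -13.860) and (7.400, p(u1)) crosses zero at u2 = 6.850.
So (5.800, -13.860), (7.400, p(u1)), (6.850, 0) are collinear:
p(u1) = -13.860 · (7.400 − 6.850) / (5.800 − 6.850) = -13.860 · (0.55000)/(-1.05000) = 7.26000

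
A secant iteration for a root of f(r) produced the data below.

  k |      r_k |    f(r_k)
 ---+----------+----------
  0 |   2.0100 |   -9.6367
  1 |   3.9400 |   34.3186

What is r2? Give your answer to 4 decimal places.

2.4331

r2 = 3.9400 − 34.3186·(3.9400 − 2.0100) / (34.3186 − (-9.6367))
   = 3.9400 − (66.234898)/(43.955300) = 2.433131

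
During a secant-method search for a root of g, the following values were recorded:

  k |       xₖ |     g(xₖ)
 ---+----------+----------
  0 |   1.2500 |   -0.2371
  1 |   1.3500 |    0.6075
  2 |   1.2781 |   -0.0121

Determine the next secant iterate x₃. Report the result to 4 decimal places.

1.2795

x₃ = 1.2781 − (-0.0121)·(1.2781 − 1.3500) / (-0.0121 − 0.6075)
   = 1.2781 − (0.000870)/(-0.619600) = 1.279504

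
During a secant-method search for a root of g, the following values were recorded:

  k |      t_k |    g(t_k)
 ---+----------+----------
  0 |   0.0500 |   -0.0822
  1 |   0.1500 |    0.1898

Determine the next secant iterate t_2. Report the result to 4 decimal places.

0.0802

t_2 = 0.1500 − 0.1898·(0.1500 − 0.0500) / (0.1898 − (-0.0822))
   = 0.1500 − (0.018980)/(0.272000) = 0.080221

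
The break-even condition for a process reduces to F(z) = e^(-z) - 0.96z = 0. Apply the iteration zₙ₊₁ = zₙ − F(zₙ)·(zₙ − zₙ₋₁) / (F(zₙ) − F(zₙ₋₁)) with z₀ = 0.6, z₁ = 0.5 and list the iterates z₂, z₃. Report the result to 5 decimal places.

F(0.6) = -0.0271884, F(0.5) = 0.1265307
z₂ = 0.5000000 − 0.1265307·(0.5000000 − 0.6000000) / (0.1265307 − (-0.0271884)) = 0.5000000 − (-0.0126531)/(0.1537190) = 0.5823129
F(0.5823129) = -0.0004156
z₃ = 0.5823129 − (-0.0004156)·(0.5823129 − 0.5000000) / (-0.0004156 − 0.1265307) = 0.5823129 − (-0.0000342)/(-0.1269462) = 0.5820435

0.58231, 0.58204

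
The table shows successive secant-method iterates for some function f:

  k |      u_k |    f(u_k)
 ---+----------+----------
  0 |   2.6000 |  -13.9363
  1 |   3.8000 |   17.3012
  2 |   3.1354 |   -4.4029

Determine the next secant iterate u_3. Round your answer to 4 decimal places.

u_3 = 3.1354 − (-4.4029)·(3.1354 − 3.8000) / (-4.4029 − 17.3012)
   = 3.1354 − (2.926167)/(-21.704100) = 3.270221

3.2702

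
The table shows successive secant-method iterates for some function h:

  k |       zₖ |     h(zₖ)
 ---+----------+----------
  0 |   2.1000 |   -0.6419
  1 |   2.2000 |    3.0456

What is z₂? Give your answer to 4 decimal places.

z₂ = 2.2000 − 3.0456·(2.2000 − 2.1000) / (3.0456 − (-0.6419))
   = 2.2000 − (0.304560)/(3.687500) = 2.117407

2.1174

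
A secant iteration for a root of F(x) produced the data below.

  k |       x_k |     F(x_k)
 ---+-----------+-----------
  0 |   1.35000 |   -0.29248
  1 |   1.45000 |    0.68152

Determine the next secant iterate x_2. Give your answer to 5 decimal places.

x_2 = 1.45000 − 0.68152·(1.45000 − 1.35000) / (0.68152 − (-0.29248))
   = 1.45000 − (0.0681520)/(0.9740000) = 1.3800287

1.38003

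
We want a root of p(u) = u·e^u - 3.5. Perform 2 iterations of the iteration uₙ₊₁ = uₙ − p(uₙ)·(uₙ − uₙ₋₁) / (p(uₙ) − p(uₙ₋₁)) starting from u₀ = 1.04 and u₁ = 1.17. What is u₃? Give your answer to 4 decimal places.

p(1.04) = -0.557614, p(1.17) = 0.269731
u₂ = 1.170000 − 0.269731·(1.170000 − 1.040000) / (0.269731 − (-0.557614)) = 1.170000 − (0.035065)/(0.827346) = 1.127617
p(1.127617) = -0.017591
u₃ = 1.127617 − (-0.017591)·(1.127617 − 1.170000) / (-0.017591 − 0.269731) = 1.127617 − (0.000746)/(-0.287322) = 1.130212

1.1302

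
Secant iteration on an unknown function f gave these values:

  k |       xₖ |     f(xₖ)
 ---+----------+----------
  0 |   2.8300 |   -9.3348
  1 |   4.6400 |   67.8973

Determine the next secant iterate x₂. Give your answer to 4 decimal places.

x₂ = 4.6400 − 67.8973·(4.6400 − 2.8300) / (67.8973 − (-9.3348))
   = 4.6400 − (122.894113)/(77.232100) = 3.048769

3.0488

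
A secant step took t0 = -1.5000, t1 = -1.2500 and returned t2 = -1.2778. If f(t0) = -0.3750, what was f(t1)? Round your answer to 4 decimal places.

0.0469

The secant line through (-1.5000, -0.3750) and (-1.2500, f(t1)) crosses zero at t2 = -1.2778.
So (-1.5000, -0.3750), (-1.2500, f(t1)), (-1.2778, 0) are collinear:
f(t1) = -0.3750 · (-1.2500 − (-1.2778)) / (-1.5000 − (-1.2778)) = -0.3750 · (0.027800)/(-0.222200) = 0.046917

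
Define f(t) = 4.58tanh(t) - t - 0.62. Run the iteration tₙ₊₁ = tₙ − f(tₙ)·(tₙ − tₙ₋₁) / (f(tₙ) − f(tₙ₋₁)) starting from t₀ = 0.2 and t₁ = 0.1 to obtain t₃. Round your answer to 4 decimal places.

f(0.2) = 0.083979, f(0.1) = -0.263521
t₂ = 0.100000 − (-0.263521)·(0.100000 − 0.200000) / (-0.263521 − 0.083979) = 0.100000 − (0.026352)/(-0.347500) = 0.175833
f(0.175833) = 0.001285
t₃ = 0.175833 − 0.001285·(0.175833 − 0.100000) / (0.001285 − (-0.263521)) = 0.175833 − (0.000097)/(0.264806) = 0.175465

0.1755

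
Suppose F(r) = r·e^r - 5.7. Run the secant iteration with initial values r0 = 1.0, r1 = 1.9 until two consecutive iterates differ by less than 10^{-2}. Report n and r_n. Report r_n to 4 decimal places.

F(1.0) = -2.981718, F(1.9) = 7.003199
r2 = 1.900000 − 7.003199·(0.900000)/(9.984918) = 1.268760;  |Δ| = 0.631240
F(1.268760) = -1.187731
r3 = 1.268760 − (-1.187731)·(-0.631240)/(-8.190931) = 1.360293;  |Δ| = 0.091533
F(1.360293) = -0.398479
r4 = 1.360293 − (-0.398479)·(0.091533)/(0.789253) = 1.406507;  |Δ| = 0.046214
F(1.406507) = 0.040901
r5 = 1.406507 − 0.040901·(0.046214)/(0.439380) = 1.402205;  |Δ| = 0.004302
|r5 − r4| = 0.004302 < 10^{-2}

n = 5, r_n = 1.4022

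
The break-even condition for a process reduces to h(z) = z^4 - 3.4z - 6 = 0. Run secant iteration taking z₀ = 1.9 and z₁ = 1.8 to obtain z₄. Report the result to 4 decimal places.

h(1.9) = 0.572100, h(1.8) = -1.622400
z₂ = 1.800000 − (-1.622400)·(1.800000 − 1.900000) / (-1.622400 − 0.572100) = 1.800000 − (0.162240)/(-2.194500) = 1.873930
h(1.873930) = -0.039925
z₃ = 1.873930 − (-0.039925)·(1.873930 − 1.800000) / (-0.039925 − (-1.622400)) = 1.873930 − (-0.002952)/(1.582475) = 1.875796
h(1.875796) = 0.002903
z₄ = 1.875796 − 0.002903·(1.875796 − 1.873930) / (0.002903 − (-0.039925)) = 1.875796 − (0.000005)/(0.042828) = 1.875669

1.8757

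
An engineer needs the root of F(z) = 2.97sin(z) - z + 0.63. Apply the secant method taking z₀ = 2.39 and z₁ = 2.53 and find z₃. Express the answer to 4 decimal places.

2.4724

F(2.39) = 0.267926, F(2.53) = -0.194709
z₂ = 2.530000 − (-0.194709)·(2.530000 − 2.390000) / (-0.194709 − 0.267926) = 2.530000 − (-0.027259)/(-0.462634) = 2.471078
F(2.471078) = 0.004447
z₃ = 2.471078 − 0.004447·(2.471078 − 2.530000) / (0.004447 − (-0.194709)) = 2.471078 − (-0.000262)/(0.199156) = 2.472394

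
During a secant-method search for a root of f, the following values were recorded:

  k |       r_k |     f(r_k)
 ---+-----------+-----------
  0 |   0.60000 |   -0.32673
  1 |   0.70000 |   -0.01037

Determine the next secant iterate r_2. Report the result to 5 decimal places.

r_2 = 0.70000 − (-0.01037)·(0.70000 − 0.60000) / (-0.01037 − (-0.32673))
   = 0.70000 − (-0.0010370)/(0.3163600) = 0.7032779

0.70328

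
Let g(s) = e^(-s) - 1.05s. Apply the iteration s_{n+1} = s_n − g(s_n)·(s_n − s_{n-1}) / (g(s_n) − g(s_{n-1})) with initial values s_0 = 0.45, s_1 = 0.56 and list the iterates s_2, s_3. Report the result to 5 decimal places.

0.54985, 0.54966

g(0.45) = 0.1651282, g(0.56) = -0.0167909
s_2 = 0.5600000 − (-0.0167909)·(0.5600000 − 0.4500000) / (-0.0167909 − 0.1651282) = 0.5600000 − (-0.0018470)/(-0.1819191) = 0.5498471
g(0.5498471) = -0.0003015
s_3 = 0.5498471 − (-0.0003015)·(0.5498471 − 0.5600000) / (-0.0003015 − (-0.0167909)) = 0.5498471 − (0.0000031)/(0.0164895) = 0.5496615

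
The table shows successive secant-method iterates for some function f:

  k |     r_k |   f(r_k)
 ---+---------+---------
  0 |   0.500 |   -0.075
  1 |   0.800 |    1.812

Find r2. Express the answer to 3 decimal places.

r2 = 0.800 − 1.812·(0.800 − 0.500) / (1.812 − (-0.075))
   = 0.800 − (0.54360)/(1.88700) = 0.51192

0.512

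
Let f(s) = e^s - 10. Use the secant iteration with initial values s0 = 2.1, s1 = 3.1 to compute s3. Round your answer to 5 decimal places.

f(2.1) = -1.8338301, f(3.1) = 12.1979513
s2 = 3.1000000 − 12.1979513·(3.1000000 − 2.1000000) / (12.1979513 − (-1.8338301)) = 3.1000000 − (12.1979513)/(14.0317814) = 2.2306912
f(2.2306912) = -0.6937038
s3 = 2.2306912 − (-0.6937038)·(2.2306912 − 3.1000000) / (-0.6937038 − 12.1979513) = 2.2306912 − (0.6030428)/(-12.8916551) = 2.2774689

2.27747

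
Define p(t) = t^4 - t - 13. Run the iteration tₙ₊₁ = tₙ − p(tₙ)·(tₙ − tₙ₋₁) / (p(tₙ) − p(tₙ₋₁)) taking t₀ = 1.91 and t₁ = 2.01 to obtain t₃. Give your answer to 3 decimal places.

1.967

p(1.91) = -1.60137, p(2.01) = 1.31241
t₂ = 2.01000 − 1.31241·(2.01000 − 1.91000) / (1.31241 − (-1.60137)) = 2.01000 − (0.13124)/(2.91377) = 1.96496
p(1.96496) = -0.05716
t₃ = 1.96496 − (-0.05716)·(1.96496 − 2.01000) / (-0.05716 − 1.31241) = 1.96496 − (0.00257)/(-1.36957) = 1.96684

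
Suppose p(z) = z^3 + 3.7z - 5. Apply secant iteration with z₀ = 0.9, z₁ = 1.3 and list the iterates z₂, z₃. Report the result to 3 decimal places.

1.028, 1.042

p(0.9) = -0.94100, p(1.3) = 2.00700
z₂ = 1.30000 − 2.00700·(1.30000 − 0.90000) / (2.00700 − (-0.94100)) = 1.30000 − (0.80280)/(2.94800) = 1.02768
p(1.02768) = -0.11223
z₃ = 1.02768 − (-0.11223)·(1.02768 − 1.30000) / (-0.11223 − 2.00700) = 1.02768 − (0.03056)/(-2.11923) = 1.04210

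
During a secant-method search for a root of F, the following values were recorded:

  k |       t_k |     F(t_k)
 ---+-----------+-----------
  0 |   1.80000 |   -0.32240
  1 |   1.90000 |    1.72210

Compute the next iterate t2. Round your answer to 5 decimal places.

t2 = 1.90000 − 1.72210·(1.90000 − 1.80000) / (1.72210 − (-0.32240))
   = 1.90000 − (0.1722100)/(2.0445000) = 1.8157691

1.81577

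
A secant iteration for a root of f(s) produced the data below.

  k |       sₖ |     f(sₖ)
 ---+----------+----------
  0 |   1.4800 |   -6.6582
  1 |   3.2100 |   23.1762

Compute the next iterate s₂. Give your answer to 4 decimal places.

s₂ = 3.2100 − 23.1762·(3.2100 − 1.4800) / (23.1762 − (-6.6582))
   = 3.2100 − (40.094826)/(29.834400) = 1.866087

1.8661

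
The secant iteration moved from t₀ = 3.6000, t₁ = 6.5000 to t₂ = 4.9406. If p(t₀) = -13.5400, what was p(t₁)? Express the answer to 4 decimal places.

The secant line through (3.6000, -13.5400) and (6.5000, p(t₁)) crosses zero at t₂ = 4.9406.
So (3.6000, -13.5400), (6.5000, p(t₁)), (4.9406, 0) are collinear:
p(t₁) = -13.5400 · (6.5000 − 4.9406) / (3.6000 − 4.9406) = -13.5400 · (1.559400)/(-1.340600) = 15.749870

15.7499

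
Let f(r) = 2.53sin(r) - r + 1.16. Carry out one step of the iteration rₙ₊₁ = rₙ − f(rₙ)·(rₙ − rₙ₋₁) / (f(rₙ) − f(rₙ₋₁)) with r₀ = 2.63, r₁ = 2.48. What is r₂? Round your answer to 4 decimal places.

f(2.63) = -0.231396, f(2.48) = 0.234367
r₂ = 2.480000 − 0.234367·(2.480000 − 2.630000) / (0.234367 − (-0.231396)) = 2.480000 − (-0.035155)/(0.465763) = 2.555478

2.5555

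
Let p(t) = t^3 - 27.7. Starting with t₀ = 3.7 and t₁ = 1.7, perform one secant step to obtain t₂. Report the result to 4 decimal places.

2.6964

p(3.7) = 22.953000, p(1.7) = -22.787000
t₂ = 1.700000 − (-22.787000)·(1.700000 − 3.700000) / (-22.787000 − 22.953000) = 1.700000 − (45.574000)/(-45.740000) = 2.696371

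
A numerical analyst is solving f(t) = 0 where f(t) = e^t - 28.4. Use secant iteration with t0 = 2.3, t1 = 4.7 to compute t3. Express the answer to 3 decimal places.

3.009

f(2.3) = -18.42582, f(4.7) = 81.54717
t2 = 4.70000 − 81.54717·(4.70000 − 2.30000) / (81.54717 − (-18.42582)) = 4.70000 − (195.71321)/(99.97299) = 2.74234
f(2.74234) = -12.87675
t3 = 2.74234 − (-12.87675)·(2.74234 − 4.70000) / (-12.87675 − 81.54717) = 2.74234 − (25.20830)/(-94.42392) = 3.00931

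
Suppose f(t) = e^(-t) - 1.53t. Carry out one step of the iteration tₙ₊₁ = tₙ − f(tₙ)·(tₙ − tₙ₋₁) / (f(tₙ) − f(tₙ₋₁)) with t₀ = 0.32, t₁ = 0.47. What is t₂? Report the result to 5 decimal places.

f(0.32) = 0.2365490, f(0.47) = -0.0940977
t₂ = 0.4700000 − (-0.0940977)·(0.4700000 − 0.3200000) / (-0.0940977 − 0.2365490) = 0.4700000 − (-0.0141147)/(-0.3306468) = 0.4273120

0.42731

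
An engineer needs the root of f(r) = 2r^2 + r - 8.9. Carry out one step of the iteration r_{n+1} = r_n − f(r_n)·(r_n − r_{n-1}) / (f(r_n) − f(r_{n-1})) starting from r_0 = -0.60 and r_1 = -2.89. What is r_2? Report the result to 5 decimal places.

f(-0.60) = -8.7800000, f(-2.89) = 4.9142000
r_2 = -2.8900000 − 4.9142000·(-2.8900000 − (-0.6000000)) / (4.9142000 − (-8.7800000)) = -2.8900000 − (-11.2535180)/(13.6942000) = -2.0682274

-2.06823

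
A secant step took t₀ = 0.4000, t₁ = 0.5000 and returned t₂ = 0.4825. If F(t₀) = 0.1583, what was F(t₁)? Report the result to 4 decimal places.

-0.0336

The secant line through (0.4000, 0.1583) and (0.5000, F(t₁)) crosses zero at t₂ = 0.4825.
So (0.4000, 0.1583), (0.5000, F(t₁)), (0.4825, 0) are collinear:
F(t₁) = 0.1583 · (0.5000 − 0.4825) / (0.4000 − 0.4825) = 0.1583 · (0.017500)/(-0.082500) = -0.033579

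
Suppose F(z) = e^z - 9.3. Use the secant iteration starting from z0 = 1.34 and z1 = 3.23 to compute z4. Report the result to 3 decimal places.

2.270

F(1.34) = -5.48096, F(3.23) = 15.97966
z2 = 3.23000 − 15.97966·(3.23000 − 1.34000) / (15.97966 − (-5.48096)) = 3.23000 − (30.20155)/(21.46061) = 1.82270
F(1.82270) = -3.11146
z3 = 1.82270 − (-3.11146)·(1.82270 − 3.23000) / (-3.11146 − 15.97966) = 1.82270 − (4.37877)/(-19.09112) = 2.05206
F(2.05206) = -1.51608
z4 = 2.05206 − (-1.51608)·(2.05206 − 1.82270) / (-1.51608 − (-3.11146)) = 2.05206 − (-0.34773)/(1.59538) = 2.27002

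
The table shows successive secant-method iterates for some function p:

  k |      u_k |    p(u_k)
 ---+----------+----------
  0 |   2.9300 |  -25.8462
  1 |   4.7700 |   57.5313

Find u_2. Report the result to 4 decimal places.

3.5004

u_2 = 4.7700 − 57.5313·(4.7700 − 2.9300) / (57.5313 − (-25.8462))
   = 4.7700 − (105.857592)/(83.377500) = 3.500382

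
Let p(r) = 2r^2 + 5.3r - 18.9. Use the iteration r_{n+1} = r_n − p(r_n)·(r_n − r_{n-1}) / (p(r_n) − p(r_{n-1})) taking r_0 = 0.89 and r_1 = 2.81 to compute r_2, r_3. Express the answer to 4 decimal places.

p(0.89) = -12.598800, p(2.81) = 11.785200
r_2 = 2.810000 − 11.785200·(2.810000 − 0.890000) / (11.785200 − (-12.598800)) = 2.810000 − (22.627584)/(24.384000) = 1.882031
p(1.882031) = -1.841148
r_3 = 1.882031 − (-1.841148)·(1.882031 − 2.810000) / (-1.841148 − 11.785200) = 1.882031 − (1.708527)/(-13.626348) = 2.007416

1.8820, 2.0074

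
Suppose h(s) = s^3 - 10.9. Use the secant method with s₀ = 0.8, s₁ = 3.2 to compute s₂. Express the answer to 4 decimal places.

h(0.8) = -10.388000, h(3.2) = 21.868000
s₂ = 3.200000 − 21.868000·(3.200000 − 0.800000) / (21.868000 − (-10.388000)) = 3.200000 − (52.483200)/(32.256000) = 1.572917

1.5729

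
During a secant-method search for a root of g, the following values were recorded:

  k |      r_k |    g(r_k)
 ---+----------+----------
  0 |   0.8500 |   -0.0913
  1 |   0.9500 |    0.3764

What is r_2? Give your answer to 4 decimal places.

0.8695

r_2 = 0.9500 − 0.3764·(0.9500 − 0.8500) / (0.3764 − (-0.0913))
   = 0.9500 − (0.037640)/(0.467700) = 0.869521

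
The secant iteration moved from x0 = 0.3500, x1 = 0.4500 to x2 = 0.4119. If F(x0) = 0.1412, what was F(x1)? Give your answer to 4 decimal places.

The secant line through (0.3500, 0.1412) and (0.4500, F(x1)) crosses zero at x2 = 0.4119.
So (0.3500, 0.1412), (0.4500, F(x1)), (0.4119, 0) are collinear:
F(x1) = 0.1412 · (0.4500 − 0.4119) / (0.3500 − 0.4119) = 0.1412 · (0.038100)/(-0.061900) = -0.086910

-0.0869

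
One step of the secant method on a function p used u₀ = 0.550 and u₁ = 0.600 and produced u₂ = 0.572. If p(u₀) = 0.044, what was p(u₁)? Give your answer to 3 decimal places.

The secant line through (0.550, 0.044) and (0.600, p(u₁)) crosses zero at u₂ = 0.572.
So (0.550, 0.044), (0.600, p(u₁)), (0.572, 0) are collinear:
p(u₁) = 0.044 · (0.600 − 0.572) / (0.550 − 0.572) = 0.044 · (0.02800)/(-0.02200) = -0.05600

-0.056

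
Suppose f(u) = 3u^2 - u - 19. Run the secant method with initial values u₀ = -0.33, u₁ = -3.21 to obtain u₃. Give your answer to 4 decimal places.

f(-0.33) = -18.343300, f(-3.21) = 15.122300
u₂ = -3.210000 − 15.122300·(-3.210000 − (-0.330000)) / (15.122300 − (-18.343300)) = -3.210000 − (-43.552224)/(33.465600) = -1.908597
f(-1.908597) = -6.163172
u₃ = -1.908597 − (-6.163172)·(-1.908597 − (-3.210000)) / (-6.163172 − 15.122300) = -1.908597 − (-8.020770)/(-21.285472) = -2.285416

-2.2854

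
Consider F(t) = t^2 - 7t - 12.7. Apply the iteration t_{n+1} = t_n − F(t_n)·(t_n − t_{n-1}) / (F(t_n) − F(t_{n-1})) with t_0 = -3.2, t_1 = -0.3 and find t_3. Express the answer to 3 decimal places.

F(-3.2) = 19.94000, F(-0.3) = -10.51000
t_2 = -0.30000 − (-10.51000)·(-0.30000 − (-3.20000)) / (-10.51000 − 19.94000) = -0.30000 − (-30.47900)/(-30.45000) = -1.30095
F(-1.30095) = -1.90086
t_3 = -1.30095 − (-1.90086)·(-1.30095 − (-0.30000)) / (-1.90086 − (-10.51000)) = -1.30095 − (1.90267)/(8.60914) = -1.52196

-1.522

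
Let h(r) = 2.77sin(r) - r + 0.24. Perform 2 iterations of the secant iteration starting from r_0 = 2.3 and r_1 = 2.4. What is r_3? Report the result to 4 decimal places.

h(2.3) = 0.005603, h(2.4) = -0.288967
r_2 = 2.400000 − (-0.288967)·(2.400000 − 2.300000) / (-0.288967 − 0.005603) = 2.400000 − (-0.028897)/(-0.294570) = 2.301902
h(2.301902) = 0.000187
r_3 = 2.301902 − 0.000187·(2.301902 − 2.400000) / (0.000187 − (-0.288967)) = 2.301902 − (-0.000018)/(0.289154) = 2.301966

2.3020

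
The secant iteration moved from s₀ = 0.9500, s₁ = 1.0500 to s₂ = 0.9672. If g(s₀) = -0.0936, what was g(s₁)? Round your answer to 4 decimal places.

0.4506

The secant line through (0.9500, -0.0936) and (1.0500, g(s₁)) crosses zero at s₂ = 0.9672.
So (0.9500, -0.0936), (1.0500, g(s₁)), (0.9672, 0) are collinear:
g(s₁) = -0.0936 · (1.0500 − 0.9672) / (0.9500 − 0.9672) = -0.0936 · (0.082800)/(-0.017200) = 0.450586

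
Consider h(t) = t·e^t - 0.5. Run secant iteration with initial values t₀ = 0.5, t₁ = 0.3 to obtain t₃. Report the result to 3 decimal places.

0.352

h(0.5) = 0.32436, h(0.3) = -0.09504
t₂ = 0.30000 − (-0.09504)·(0.30000 − 0.50000) / (-0.09504 − 0.32436) = 0.30000 − (0.01901)/(-0.41940) = 0.34532
h(0.34532) = -0.01225
t₃ = 0.34532 − (-0.01225)·(0.34532 − 0.30000) / (-0.01225 − (-0.09504)) = 0.34532 − (-0.00056)/(0.08279) = 0.35203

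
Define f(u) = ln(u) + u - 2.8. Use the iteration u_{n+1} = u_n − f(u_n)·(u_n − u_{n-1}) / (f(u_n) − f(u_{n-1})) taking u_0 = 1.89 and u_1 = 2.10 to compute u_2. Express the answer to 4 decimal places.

2.0721

f(1.89) = -0.273423, f(2.10) = 0.041937
u_2 = 2.100000 − 0.041937·(2.100000 − 1.890000) / (0.041937 − (-0.273423)) = 2.100000 − (0.008807)/(0.315361) = 2.072074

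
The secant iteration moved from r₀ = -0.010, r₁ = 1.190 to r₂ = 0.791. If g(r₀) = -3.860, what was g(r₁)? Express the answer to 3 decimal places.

1.923

The secant line through (-0.010, -3.860) and (1.190, g(r₁)) crosses zero at r₂ = 0.791.
So (-0.010, -3.860), (1.190, g(r₁)), (0.791, 0) are collinear:
g(r₁) = -3.860 · (1.190 − 0.791) / (-0.010 − 0.791) = -3.860 · (0.39900)/(-0.80100) = 1.92277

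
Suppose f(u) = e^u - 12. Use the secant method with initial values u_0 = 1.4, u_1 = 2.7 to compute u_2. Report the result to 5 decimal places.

2.35415

f(1.4) = -7.9448000, f(2.7) = 2.8797317
u_2 = 2.7000000 − 2.8797317·(2.7000000 − 1.4000000) / (2.8797317 − (-7.9448000)) = 2.7000000 − (3.7436512)/(10.8245318) = 2.3541512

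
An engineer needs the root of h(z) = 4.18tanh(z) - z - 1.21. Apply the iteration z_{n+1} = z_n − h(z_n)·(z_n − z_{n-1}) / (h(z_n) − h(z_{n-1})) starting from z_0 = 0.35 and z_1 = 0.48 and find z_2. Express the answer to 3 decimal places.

h(0.35) = -0.15395, h(0.48) = 0.17530
z_2 = 0.48000 − 0.17530·(0.48000 − 0.35000) / (0.17530 − (-0.15395)) = 0.48000 − (0.02279)/(0.32925) = 0.41079

0.411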